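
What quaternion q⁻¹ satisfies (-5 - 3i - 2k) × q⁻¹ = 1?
-0.1316 + 0.0789i + 0.0526k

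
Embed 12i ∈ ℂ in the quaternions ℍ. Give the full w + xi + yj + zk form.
0 + 12i + 0j + 0k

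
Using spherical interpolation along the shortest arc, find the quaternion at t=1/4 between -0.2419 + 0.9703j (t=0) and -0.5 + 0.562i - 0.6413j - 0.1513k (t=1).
-0.0481 - 0.1679i + 0.9836j + 0.0452k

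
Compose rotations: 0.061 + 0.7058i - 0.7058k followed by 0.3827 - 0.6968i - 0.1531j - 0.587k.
0.1008 + 0.3357i - 0.9154j - 0.1979k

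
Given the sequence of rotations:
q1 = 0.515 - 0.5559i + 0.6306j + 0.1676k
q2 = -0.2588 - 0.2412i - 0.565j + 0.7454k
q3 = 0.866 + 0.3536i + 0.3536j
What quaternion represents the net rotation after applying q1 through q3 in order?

q2 · q1 = -0.036 - 0.5451i - 0.8281j - 0.1257k
q3 · q2 · q1 = 0.4544 - 0.5292i - 0.6854j - 0.2089k
0.4544 - 0.5292i - 0.6854j - 0.2089k


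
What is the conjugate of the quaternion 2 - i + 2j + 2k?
2 + i - 2j - 2k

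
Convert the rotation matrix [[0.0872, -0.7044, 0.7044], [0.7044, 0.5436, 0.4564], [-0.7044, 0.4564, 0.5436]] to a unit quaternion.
0.7373 + 0.4777j + 0.4777k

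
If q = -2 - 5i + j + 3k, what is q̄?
-2 + 5i - j - 3k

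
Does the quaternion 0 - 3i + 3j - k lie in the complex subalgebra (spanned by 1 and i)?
No. The quaternion -3i + 3j - k has j-coefficient y = 3 and k-coefficient z = -1, not both zero, so it does not lie in the complex subalgebra spanned by 1 and i.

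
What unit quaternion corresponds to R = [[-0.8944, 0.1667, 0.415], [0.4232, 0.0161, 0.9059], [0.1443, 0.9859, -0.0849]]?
0.0958 + 0.2088i + 0.7063j + 0.6696k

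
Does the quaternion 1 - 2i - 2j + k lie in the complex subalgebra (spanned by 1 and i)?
No. The quaternion 1 - 2i - 2j + k has j-coefficient y = -2 and k-coefficient z = 1, not both zero, so it does not lie in the complex subalgebra spanned by 1 and i.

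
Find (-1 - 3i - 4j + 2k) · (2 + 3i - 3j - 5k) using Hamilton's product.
5 + 17i - 14j + 30k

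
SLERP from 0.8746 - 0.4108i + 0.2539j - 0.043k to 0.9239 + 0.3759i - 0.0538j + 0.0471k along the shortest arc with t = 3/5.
0.9949 + 0.0619i + 0.0784j + 0.0116k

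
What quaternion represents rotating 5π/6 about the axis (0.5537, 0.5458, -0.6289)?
0.2588 + 0.5348i + 0.5272j - 0.6075k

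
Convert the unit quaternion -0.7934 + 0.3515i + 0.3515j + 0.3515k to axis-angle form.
axis = (√3/3, √3/3, √3/3), θ = 285°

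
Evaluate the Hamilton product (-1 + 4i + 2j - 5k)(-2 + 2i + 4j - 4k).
-34 + 2i - 2j + 26k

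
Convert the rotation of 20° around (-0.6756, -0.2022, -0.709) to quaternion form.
0.9848 - 0.1173i - 0.0351j - 0.1231k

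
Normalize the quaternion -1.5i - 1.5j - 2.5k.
-0.4575i - 0.4575j - 0.7625k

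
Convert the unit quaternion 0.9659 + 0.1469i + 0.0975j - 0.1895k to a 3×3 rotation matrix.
[[0.9092, 0.3947, 0.1327], [-0.3374, 0.885, -0.3207], [-0.244, 0.2468, 0.9378]]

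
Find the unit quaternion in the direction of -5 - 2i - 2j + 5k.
-0.6565 - 0.2626i - 0.2626j + 0.6565k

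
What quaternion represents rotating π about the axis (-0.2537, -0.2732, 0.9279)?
-0.2537i - 0.2732j + 0.9279k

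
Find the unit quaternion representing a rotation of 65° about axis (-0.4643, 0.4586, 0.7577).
0.8434 - 0.2495i + 0.2464j + 0.4071k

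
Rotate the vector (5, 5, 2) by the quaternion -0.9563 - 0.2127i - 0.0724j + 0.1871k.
(6.659, 1.694, 2.606)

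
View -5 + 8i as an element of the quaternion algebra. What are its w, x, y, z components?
-5 + 8i + 0j + 0k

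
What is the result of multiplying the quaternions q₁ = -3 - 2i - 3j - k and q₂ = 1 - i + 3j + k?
5 + i - 9j - 13k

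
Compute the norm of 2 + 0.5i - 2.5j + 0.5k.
3.279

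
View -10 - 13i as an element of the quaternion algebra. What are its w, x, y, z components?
-10 - 13i + 0j + 0k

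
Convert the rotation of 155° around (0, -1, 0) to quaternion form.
0.2164 - 0.9763j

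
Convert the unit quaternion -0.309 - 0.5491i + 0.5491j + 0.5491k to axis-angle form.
axis = (-√3/3, √3/3, √3/3), θ = 216°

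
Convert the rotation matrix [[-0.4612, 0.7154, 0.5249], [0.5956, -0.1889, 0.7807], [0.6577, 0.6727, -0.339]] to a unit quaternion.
-0.0523 + 0.5164i + 0.6347j + 0.5725k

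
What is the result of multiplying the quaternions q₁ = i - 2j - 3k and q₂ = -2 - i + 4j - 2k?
3 + 14i + 9j + 8k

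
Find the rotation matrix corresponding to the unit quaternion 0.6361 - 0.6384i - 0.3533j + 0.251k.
[[0.6244, 0.1318, -0.7699], [0.7704, 0.0589, 0.6348], [0.129, -0.9895, -0.0648]]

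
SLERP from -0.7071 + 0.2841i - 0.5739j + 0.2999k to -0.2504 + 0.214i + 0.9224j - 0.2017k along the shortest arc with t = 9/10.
0.1459 - 0.166i - 0.9478j + 0.2298k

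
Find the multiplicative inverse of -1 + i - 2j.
-0.1667 - 0.1667i + 0.3333j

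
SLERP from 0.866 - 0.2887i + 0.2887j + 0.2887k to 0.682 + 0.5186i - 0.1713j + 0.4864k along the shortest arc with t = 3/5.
0.8607 + 0.2148i + 0.0188j + 0.4612k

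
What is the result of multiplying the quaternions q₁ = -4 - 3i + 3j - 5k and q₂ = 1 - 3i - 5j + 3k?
17 - 7i + 47j + 7k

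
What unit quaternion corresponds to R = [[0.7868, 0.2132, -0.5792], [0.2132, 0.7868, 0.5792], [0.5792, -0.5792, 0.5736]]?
0.887 - 0.3265i - 0.3265j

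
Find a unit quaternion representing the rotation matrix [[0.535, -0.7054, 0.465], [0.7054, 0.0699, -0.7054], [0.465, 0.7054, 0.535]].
0.7314 + 0.4822i + 0.4822k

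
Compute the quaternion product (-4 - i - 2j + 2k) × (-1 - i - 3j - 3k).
3 + 17i + 9j + 11k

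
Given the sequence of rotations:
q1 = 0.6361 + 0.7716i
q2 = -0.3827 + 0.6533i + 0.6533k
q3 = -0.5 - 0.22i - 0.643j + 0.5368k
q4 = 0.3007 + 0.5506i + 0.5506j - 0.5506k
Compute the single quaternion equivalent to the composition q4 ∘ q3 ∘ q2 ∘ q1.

q2 · q1 = -0.7475 + 0.1203i + 0.5041j + 0.4156k
q3 · q2 · q1 = 0.5013 - 0.4335i + 0.3846j - 0.6426k
q4 · q3 · q2 · q1 = -0.1762 + 0.0036i + 0.9842j - 0.0188k
-0.1762 + 0.0036i + 0.9842j - 0.0188k


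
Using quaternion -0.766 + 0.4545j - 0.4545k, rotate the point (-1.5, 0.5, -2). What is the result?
(0.784, 0.075, -2.425)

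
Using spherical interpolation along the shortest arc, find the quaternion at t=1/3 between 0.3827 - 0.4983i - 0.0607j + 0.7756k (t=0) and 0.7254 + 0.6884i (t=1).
-0.0262 - 0.753i - 0.0513j + 0.6555k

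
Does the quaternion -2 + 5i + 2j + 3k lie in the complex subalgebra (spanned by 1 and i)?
No. The quaternion -2 + 5i + 2j + 3k has j-coefficient y = 2 and k-coefficient z = 3, not both zero, so it does not lie in the complex subalgebra spanned by 1 and i.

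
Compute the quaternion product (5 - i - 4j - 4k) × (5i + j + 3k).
21 + 17i - 12j + 34k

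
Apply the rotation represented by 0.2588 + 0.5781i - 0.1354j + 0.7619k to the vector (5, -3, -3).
(-1.768, 5.194, 3.591)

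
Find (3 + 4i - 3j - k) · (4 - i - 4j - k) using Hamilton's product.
3 + 12i - 19j - 26k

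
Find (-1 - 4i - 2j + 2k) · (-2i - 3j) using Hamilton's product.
-14 + 8i - j + 8k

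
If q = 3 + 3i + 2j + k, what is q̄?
3 - 3i - 2j - k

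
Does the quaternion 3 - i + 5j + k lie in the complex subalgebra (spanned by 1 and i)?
No. The quaternion 3 - i + 5j + k has j-coefficient y = 5 and k-coefficient z = 1, not both zero, so it does not lie in the complex subalgebra spanned by 1 and i.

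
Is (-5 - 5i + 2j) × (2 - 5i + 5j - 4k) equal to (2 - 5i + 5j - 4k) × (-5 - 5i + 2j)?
No: pq = -45 + 7i - 41j + 5k ≠ -45 + 23i - j + 35k = qp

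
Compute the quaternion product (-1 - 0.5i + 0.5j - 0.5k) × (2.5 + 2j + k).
-3 + 0.25i - 0.25j - 3.25k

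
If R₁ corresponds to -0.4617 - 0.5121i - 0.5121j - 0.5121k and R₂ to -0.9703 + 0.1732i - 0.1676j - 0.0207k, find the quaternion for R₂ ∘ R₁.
0.4403 + 0.4922i + 0.6736j + 0.3319k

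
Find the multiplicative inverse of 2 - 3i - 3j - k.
0.087 + 0.1304i + 0.1304j + 0.0435k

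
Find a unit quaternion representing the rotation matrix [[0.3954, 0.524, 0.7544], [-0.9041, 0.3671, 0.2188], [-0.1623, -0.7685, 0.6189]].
0.7716 - 0.3199i + 0.297j - 0.4627k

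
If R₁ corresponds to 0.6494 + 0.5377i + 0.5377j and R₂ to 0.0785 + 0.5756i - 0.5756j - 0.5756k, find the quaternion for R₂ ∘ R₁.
0.051 + 0.7255i - 0.6411j + 0.2452k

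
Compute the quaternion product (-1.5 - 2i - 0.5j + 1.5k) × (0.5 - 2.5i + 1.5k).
-8 + 2i - j - 2.75k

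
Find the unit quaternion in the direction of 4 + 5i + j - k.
0.61 + 0.7625i + 0.1525j - 0.1525k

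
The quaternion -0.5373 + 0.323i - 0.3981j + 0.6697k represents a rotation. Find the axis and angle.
axis = (0.383, -0.472, 0.7941), θ = 245°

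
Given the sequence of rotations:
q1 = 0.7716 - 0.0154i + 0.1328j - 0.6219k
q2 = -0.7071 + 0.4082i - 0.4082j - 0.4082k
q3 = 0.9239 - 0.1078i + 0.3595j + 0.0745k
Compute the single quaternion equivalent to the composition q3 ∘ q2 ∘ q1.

q2 · q1 = -0.739 + 0.6339i - 0.1487j + 0.1727k
q3 · q2 · q1 = -0.5738 + 0.7385i - 0.3372j - 0.1074k
-0.5738 + 0.7385i - 0.3372j - 0.1074k


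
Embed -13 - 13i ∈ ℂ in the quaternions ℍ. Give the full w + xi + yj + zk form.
-13 - 13i + 0j + 0k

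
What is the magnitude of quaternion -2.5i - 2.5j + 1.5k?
3.841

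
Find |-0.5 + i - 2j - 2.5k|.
3.391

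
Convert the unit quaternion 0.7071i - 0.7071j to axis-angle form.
axis = (√2/2, -√2/2, 0), θ = π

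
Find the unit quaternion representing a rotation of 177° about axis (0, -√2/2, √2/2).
0.0262 - 0.7069j + 0.7069k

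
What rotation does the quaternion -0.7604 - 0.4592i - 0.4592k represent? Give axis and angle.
axis = (-√2/2, 0, -√2/2), θ = 279°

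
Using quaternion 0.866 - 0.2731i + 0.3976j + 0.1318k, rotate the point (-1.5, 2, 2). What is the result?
(-0.631, 2.771, 1.474)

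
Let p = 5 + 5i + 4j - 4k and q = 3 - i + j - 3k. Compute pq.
4 + 2i + 36j - 18k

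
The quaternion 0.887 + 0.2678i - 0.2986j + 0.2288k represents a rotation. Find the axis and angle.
axis = (0.5799, -0.6466, 0.4955), θ = 55°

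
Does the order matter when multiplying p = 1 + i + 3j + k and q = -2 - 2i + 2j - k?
Yes: pq = -5 - 9i - 5j + 5k ≠ -5 + i - 3j - 11k = qp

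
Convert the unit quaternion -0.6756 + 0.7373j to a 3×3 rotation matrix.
[[-0.0872, 0, -0.9962], [0, 1, 0], [0.9962, 0, -0.0872]]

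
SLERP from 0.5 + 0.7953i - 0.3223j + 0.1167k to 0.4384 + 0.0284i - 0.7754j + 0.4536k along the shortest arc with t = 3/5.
0.5248 + 0.3865i - 0.6686j + 0.3579k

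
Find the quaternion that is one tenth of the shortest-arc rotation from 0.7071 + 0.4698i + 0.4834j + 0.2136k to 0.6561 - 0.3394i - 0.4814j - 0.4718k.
0.5948 + 0.5143i + 0.5495j + 0.2826k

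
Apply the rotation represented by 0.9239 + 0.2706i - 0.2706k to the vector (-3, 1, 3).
(-2.5, 0.707, 3.5)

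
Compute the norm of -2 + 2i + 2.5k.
3.775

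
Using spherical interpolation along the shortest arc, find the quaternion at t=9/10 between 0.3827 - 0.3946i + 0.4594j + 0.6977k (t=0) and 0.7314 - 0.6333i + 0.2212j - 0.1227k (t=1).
0.7258 - 0.636i + 0.2602j - 0.0316k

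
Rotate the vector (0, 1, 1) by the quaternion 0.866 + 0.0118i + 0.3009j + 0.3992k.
(-0.154, 0.901, 1.079)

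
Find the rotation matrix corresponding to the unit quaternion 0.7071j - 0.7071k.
[[-1, 0, 0], [0, 0, -1], [0, -1, 0]]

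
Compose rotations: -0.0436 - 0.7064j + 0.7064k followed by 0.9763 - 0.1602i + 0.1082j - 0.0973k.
0.1026 + 0.0147i - 0.5812j + 0.8071k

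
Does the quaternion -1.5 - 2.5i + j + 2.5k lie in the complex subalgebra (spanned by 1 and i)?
No. The quaternion -1.5 - 2.5i + j + 2.5k has j-coefficient y = 1 and k-coefficient z = 2.5, not both zero, so it does not lie in the complex subalgebra spanned by 1 and i.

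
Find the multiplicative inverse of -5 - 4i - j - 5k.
-0.0746 + 0.0597i + 0.0149j + 0.0746k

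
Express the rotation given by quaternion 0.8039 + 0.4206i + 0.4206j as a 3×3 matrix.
[[0.6462, 0.3538, 0.6762], [0.3538, 0.6462, -0.6762], [-0.6762, 0.6762, 0.2924]]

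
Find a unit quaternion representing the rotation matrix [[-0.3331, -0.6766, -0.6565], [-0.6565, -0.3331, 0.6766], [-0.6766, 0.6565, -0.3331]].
0.0087 - 0.5773i + 0.5773j + 0.5773k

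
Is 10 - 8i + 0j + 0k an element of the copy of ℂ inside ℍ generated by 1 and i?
Yes. The quaternion 10 - 8i has j- and k-coefficients y = z = 0, so it lies in the complex subalgebra spanned by 1 and i.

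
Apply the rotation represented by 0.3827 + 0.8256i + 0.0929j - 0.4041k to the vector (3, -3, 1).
(-0.016, 0.895, -4.266)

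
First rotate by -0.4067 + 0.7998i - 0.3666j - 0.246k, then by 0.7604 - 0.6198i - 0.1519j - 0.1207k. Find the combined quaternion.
0.1011 + 0.8534i - 0.466j + 0.2107k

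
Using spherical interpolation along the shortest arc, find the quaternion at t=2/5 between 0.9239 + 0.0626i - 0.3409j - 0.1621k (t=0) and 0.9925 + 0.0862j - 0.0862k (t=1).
0.9748 + 0.0384i - 0.1735j - 0.1348k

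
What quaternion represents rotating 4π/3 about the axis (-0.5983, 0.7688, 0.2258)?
-0.5 - 0.5181i + 0.6658j + 0.1955k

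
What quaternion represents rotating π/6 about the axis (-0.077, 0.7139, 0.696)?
0.9659 - 0.0199i + 0.1848j + 0.1801k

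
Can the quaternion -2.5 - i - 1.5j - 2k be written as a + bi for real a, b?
No. The quaternion -2.5 - i - 1.5j - 2k has j-coefficient y = -1.5 and k-coefficient z = -2, not both zero, so it does not lie in the complex subalgebra spanned by 1 and i.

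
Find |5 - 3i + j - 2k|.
√39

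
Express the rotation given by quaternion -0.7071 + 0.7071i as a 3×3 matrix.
[[1, 0, 0], [0, 0, 1], [0, -1, 0]]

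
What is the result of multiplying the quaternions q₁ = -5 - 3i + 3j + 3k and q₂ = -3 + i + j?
15 + i - 11j - 15k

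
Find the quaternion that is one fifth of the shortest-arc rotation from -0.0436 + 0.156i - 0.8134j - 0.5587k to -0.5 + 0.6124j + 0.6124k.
0.0706 + 0.1277i - 0.796j - 0.5875k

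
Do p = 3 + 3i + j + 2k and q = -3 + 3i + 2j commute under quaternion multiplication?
No: pq = -20 - 4i + 9j - 3k ≠ -20 + 4i - 3j - 9k = qp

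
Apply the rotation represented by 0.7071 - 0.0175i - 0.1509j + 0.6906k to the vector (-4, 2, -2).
(-1.47, -3.469, -3.131)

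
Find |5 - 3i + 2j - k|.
√39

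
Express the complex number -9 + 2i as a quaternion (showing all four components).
-9 + 2i + 0j + 0k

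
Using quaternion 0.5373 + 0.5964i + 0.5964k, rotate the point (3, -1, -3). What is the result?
(-0.627, 4.268, 0.627)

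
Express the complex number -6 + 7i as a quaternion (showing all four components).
-6 + 7i + 0j + 0k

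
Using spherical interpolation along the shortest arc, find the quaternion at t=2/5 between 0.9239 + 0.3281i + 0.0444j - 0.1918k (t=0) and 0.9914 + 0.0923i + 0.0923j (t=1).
0.9625 + 0.2364i + 0.0644j - 0.1163k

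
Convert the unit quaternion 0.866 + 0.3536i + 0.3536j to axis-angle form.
axis = (√2/2, √2/2, 0), θ = π/3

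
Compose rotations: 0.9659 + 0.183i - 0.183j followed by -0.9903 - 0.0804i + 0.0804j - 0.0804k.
-0.9271 - 0.2736i + 0.2442j - 0.0777k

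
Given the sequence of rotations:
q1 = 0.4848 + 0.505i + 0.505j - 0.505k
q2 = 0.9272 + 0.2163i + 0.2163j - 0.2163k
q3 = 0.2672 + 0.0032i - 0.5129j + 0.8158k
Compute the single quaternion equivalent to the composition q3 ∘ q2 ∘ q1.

q2 · q1 = 0.1218 + 0.5731i + 0.5731j - 0.5731k
q3 · q2 · q1 = 0.7922 - 0.0201i + 0.56j + 0.242k
0.7922 - 0.0201i + 0.56j + 0.242k


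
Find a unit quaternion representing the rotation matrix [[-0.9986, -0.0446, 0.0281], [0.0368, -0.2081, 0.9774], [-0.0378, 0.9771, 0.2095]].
0.0262 - 0.0031i + 0.6287j + 0.7772k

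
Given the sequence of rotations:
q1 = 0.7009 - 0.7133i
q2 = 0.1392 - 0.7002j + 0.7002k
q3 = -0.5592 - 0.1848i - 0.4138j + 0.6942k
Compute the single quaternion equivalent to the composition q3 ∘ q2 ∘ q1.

q2 · q1 = 0.0976 - 0.0993i - 0.9902j - 0.0087k
q3 · q2 · q1 = -0.4766 + 0.7285i + 0.4428j + 0.2145k
-0.4766 + 0.7285i + 0.4428j + 0.2145k


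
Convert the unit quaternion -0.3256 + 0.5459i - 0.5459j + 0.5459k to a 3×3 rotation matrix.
[[-0.192, -0.2405, 0.9515], [-0.9515, -0.192, -0.2405], [0.2405, -0.9515, -0.192]]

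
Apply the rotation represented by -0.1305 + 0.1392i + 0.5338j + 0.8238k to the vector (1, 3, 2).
(0.344, 0.577, 3.681)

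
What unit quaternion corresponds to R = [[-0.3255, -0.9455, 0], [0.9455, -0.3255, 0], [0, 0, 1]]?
0.5807 + 0.8141k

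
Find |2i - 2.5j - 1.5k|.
3.536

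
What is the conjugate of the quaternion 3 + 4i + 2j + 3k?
3 - 4i - 2j - 3k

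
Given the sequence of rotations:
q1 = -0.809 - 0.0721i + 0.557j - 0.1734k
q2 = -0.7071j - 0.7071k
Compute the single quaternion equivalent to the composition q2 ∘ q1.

q2 · q1 = 0.2712 + 0.5165i + 0.623j + 0.5211k
0.2712 + 0.5165i + 0.623j + 0.5211k


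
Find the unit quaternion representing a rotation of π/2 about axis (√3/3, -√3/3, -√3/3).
0.7071 + 0.4082i - 0.4082j - 0.4082k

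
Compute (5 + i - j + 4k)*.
5 - i + j - 4k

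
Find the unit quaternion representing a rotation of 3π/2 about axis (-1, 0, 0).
-0.7071 - 0.7071i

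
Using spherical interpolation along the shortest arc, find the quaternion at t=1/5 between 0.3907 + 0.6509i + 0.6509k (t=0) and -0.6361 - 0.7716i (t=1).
0.4613 + 0.7057i + 0.5377k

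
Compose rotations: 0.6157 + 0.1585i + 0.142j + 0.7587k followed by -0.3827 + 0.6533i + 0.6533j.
-0.4319 + 0.8372i - 0.1478j - 0.3011k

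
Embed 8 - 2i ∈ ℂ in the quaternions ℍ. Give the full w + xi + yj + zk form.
8 - 2i + 0j + 0k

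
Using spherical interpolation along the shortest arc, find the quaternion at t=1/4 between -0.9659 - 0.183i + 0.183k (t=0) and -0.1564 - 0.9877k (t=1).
-0.8255 - 0.1675i + 0.5389k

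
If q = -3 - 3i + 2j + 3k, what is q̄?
-3 + 3i - 2j - 3k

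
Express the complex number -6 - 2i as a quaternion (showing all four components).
-6 - 2i + 0j + 0k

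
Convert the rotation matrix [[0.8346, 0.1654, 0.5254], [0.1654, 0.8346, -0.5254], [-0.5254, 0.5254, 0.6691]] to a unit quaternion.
0.9136 + 0.2876i + 0.2876j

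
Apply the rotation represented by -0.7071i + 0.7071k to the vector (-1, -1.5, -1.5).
(1.5, 1.5, 1)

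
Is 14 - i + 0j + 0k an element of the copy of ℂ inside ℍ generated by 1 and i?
Yes. The quaternion 14 - i has j- and k-coefficients y = z = 0, so it lies in the complex subalgebra spanned by 1 and i.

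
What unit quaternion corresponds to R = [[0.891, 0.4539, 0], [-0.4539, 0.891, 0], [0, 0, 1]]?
0.9724 - 0.2334k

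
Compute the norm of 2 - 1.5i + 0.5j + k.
2.739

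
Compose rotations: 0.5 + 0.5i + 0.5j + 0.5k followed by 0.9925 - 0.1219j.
0.5572 + 0.4353i + 0.4353j + 0.5572k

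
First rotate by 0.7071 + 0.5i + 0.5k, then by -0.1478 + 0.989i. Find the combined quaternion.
-0.599 + 0.6254i - 0.4945j - 0.0739k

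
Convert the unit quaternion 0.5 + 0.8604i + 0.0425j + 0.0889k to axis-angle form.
axis = (0.9935, 0.0491, 0.1027), θ = 2π/3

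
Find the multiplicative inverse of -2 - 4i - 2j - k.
-0.08 + 0.16i + 0.08j + 0.04k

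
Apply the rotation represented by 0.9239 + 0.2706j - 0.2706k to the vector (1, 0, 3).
(2.207, -0.939, 2.061)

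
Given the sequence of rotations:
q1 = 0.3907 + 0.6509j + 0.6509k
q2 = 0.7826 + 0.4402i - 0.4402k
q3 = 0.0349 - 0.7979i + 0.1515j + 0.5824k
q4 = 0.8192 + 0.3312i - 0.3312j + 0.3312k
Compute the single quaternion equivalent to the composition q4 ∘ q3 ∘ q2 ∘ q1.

q2 · q1 = 0.5923 + 0.4585i + 0.2229j + 0.6239k
q3 · q2 · q1 = -0.0106 - 0.4919i + 0.8624j + 0.1194k
q4 · q3 · q2 · q1 = 0.4003 - 0.7316i + 0.5075j + 0.217k
0.4003 - 0.7316i + 0.5075j + 0.217k


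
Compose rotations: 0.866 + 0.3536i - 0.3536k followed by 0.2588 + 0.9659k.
0.5657 + 0.0915i + 0.3415j + 0.745k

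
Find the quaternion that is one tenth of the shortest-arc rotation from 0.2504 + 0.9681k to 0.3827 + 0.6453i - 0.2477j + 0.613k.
0.2731 + 0.0721i - 0.0277j + 0.9589k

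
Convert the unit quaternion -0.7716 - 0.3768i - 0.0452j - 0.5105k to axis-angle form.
axis = (-0.5924, -0.0711, -0.8025), θ = 281°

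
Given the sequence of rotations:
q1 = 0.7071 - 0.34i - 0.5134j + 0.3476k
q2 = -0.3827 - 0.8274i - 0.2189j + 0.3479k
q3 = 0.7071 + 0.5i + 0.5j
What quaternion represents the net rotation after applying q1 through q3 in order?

q2 · q1 = -0.7852 - 0.3524i + 0.211j + 0.4633k
q3 · q2 · q1 = -0.4845 - 0.4101i - 0.4751j + 0.6093k
-0.4845 - 0.4101i - 0.4751j + 0.6093k


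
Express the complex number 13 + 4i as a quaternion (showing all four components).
13 + 4i + 0j + 0k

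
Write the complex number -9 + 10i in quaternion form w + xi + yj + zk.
-9 + 10i + 0j + 0k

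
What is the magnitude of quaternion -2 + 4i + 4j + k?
√37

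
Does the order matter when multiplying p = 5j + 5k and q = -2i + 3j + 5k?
Yes: pq = -40 + 10i - 10j + 10k ≠ -40 - 10i + 10j - 10k = qp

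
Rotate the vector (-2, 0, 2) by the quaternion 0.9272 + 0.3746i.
(-2, -1.389, 1.439)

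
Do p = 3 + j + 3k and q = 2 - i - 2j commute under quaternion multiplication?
No: pq = 8 + 3i - 7j + 7k ≠ 8 - 9i - j + 5k = qp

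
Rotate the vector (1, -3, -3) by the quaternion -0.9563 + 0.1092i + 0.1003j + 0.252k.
(-0.248, -3.786, -2.146)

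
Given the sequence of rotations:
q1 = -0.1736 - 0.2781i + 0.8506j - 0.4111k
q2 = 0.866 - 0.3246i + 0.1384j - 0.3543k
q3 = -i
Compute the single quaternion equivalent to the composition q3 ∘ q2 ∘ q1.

q2 · q1 = -0.504 + 0.06i + 0.6777j - 0.5321k
q3 · q2 · q1 = 0.06 + 0.504i - 0.5321j - 0.6777k
0.06 + 0.504i - 0.5321j - 0.6777k


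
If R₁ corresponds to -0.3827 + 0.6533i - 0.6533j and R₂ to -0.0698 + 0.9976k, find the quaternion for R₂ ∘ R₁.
0.0267 + 0.6061i + 0.6973j - 0.3818k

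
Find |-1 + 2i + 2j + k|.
√10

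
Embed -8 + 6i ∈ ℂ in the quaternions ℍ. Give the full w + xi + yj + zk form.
-8 + 6i + 0j + 0k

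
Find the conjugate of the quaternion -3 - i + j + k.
-3 + i - j - k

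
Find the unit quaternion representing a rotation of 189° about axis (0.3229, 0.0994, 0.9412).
-0.0785 + 0.3219i + 0.0991j + 0.9383k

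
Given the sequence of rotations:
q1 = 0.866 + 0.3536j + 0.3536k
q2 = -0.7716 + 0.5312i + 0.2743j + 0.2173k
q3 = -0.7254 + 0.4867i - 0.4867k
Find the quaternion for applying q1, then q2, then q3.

q2 · q1 = -0.842 + 0.4802i - 0.2231j + 0.1032k
q3 · q2 · q1 = 0.4273 - 0.8667i - 0.1221j + 0.2264k
0.4273 - 0.8667i - 0.1221j + 0.2264k


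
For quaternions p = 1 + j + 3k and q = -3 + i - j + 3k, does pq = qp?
No: pq = -11 + 7i - j - 7k ≠ -11 - 5i - 7j - 5k = qp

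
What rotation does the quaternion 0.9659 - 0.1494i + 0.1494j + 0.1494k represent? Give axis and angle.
axis = (-√3/3, √3/3, √3/3), θ = π/6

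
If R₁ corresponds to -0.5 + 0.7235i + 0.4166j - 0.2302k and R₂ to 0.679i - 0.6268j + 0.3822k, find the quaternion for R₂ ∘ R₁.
-0.1421 - 0.3544i + 0.7462j + 0.5453k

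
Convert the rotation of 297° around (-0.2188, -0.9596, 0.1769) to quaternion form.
-0.8526 - 0.1143i - 0.5014j + 0.0924k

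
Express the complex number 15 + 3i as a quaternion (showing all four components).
15 + 3i + 0j + 0k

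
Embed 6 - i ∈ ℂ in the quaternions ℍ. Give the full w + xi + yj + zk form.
6 - i + 0j + 0k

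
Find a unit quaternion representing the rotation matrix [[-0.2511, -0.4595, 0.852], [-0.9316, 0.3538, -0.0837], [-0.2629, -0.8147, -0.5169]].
0.3827 - 0.4775i + 0.7283j - 0.3084k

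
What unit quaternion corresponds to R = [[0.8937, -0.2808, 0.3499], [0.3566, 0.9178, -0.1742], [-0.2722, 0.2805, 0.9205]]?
0.9659 + 0.1177i + 0.161j + 0.165k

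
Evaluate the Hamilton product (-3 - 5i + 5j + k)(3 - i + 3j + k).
-30 - 10i + 10j - 10k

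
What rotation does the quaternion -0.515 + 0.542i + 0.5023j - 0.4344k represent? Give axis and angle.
axis = (0.6323, 0.586, -0.5068), θ = 242°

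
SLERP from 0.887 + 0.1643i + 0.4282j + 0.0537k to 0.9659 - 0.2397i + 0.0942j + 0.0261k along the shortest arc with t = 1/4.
0.9324 + 0.0632i + 0.3527j + 0.048k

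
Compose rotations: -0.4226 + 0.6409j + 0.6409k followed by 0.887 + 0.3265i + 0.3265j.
-0.5841 + 0.0713i + 0.2212j + 0.7777k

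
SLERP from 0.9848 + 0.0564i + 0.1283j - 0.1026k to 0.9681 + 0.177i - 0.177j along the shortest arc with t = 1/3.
0.9924 + 0.0981i + 0.0264j - 0.0692k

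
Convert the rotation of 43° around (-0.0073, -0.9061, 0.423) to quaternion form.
0.9304 - 0.0027i - 0.3321j + 0.155k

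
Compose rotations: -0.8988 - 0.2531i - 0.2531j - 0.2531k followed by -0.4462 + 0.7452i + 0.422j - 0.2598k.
0.6307 - 0.7294i - 0.012j + 0.2646k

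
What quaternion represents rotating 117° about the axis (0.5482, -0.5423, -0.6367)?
0.5225 + 0.4674i - 0.4624j - 0.5429k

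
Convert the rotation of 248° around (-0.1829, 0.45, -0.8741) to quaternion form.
-0.5592 - 0.1516i + 0.3731j - 0.7247k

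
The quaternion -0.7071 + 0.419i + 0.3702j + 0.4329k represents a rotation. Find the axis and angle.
axis = (0.5925, 0.5235, 0.6122), θ = 3π/2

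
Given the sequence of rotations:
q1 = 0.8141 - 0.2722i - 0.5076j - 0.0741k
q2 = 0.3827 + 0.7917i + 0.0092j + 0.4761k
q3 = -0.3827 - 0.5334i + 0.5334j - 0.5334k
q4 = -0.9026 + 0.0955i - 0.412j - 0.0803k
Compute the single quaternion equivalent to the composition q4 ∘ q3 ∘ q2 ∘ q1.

q2 · q1 = 0.567 + 0.7813i - 0.2577j - 0.0401k
q3 · q2 · q1 = 0.3158 - 0.7603i - 0.0371j - 0.5664k
q4 · q3 · q2 · q1 = -0.2732 + 0.9468i + 0.0185j + 0.1691k
-0.2732 + 0.9468i + 0.0185j + 0.1691k


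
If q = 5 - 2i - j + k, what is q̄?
5 + 2i + j - k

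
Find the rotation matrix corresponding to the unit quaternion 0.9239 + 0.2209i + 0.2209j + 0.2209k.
[[0.8048, -0.3106, 0.5058], [0.5058, 0.8048, -0.3106], [-0.3106, 0.5058, 0.8048]]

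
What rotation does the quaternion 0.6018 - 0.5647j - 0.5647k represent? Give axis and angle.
axis = (0, -√2/2, -√2/2), θ = 106°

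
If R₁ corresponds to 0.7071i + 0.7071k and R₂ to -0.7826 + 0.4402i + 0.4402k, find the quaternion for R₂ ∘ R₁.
-0.6225 - 0.5534i - 0.5534k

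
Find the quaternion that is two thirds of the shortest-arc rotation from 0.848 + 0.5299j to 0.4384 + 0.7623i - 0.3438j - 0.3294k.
0.7387 + 0.6177i - 0.039j - 0.2669k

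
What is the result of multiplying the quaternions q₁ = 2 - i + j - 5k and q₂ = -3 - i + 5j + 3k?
3 + 29i + 15j + 17k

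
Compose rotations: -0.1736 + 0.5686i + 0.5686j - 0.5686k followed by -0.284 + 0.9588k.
0.5945 - 0.7067i + 0.3837j - 0.005k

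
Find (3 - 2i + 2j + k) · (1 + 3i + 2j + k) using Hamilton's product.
4 + 7i + 13j - 6k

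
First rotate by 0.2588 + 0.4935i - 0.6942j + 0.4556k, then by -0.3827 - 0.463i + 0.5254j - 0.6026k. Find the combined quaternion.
0.7687 - 0.4876i + 0.3152j - 0.2682k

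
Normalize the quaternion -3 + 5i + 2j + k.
-0.4804 + 0.8006i + 0.3203j + 0.1601k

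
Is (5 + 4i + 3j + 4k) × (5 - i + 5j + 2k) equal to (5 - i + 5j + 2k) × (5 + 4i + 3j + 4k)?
No: pq = 6 + i + 28j + 53k ≠ 6 + 29i + 52j + 7k = qp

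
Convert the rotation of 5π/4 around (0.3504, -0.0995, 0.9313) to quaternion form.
-0.3827 + 0.3237i - 0.0919j + 0.8604k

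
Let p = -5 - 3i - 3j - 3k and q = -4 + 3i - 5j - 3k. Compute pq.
5 - 9i + 19j + 51k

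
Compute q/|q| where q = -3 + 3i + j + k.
-0.6708 + 0.6708i + 0.2236j + 0.2236k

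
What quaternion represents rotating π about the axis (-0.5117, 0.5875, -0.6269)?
-0.5117i + 0.5875j - 0.6269k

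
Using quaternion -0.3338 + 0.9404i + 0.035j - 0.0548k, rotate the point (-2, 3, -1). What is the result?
(-1.769, -3.153, -0.964)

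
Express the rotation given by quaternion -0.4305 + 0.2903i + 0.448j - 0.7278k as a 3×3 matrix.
[[-0.4608, -0.3665, -0.8083], [0.8867, -0.2279, -0.4022], [-0.0368, -0.9021, 0.43]]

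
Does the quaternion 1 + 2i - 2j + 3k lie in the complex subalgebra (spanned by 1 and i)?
No. The quaternion 1 + 2i - 2j + 3k has j-coefficient y = -2 and k-coefficient z = 3, not both zero, so it does not lie in the complex subalgebra spanned by 1 and i.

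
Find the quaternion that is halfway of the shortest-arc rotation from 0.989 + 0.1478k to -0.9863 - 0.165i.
0.9938 + 0.083i + 0.0744k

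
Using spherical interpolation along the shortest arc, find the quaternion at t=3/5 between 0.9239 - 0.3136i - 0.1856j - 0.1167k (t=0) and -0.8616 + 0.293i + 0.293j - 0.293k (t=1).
0.9069 - 0.3082i - 0.2556j + 0.1314k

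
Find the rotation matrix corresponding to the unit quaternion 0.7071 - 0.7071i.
[[1, 0, 0], [0, 0, 1], [0, -1, 0]]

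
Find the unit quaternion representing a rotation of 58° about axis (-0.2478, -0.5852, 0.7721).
0.8746 - 0.1201i - 0.2837j + 0.3743k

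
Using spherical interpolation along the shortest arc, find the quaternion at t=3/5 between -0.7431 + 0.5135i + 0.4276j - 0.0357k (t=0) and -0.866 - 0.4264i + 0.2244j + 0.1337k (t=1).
-0.9321 - 0.0483i + 0.3513j + 0.0737k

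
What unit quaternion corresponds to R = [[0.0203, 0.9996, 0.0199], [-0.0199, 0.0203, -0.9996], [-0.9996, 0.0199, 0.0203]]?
0.515 + 0.4949i + 0.4949j - 0.4949k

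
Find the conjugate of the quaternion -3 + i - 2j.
-3 - i + 2j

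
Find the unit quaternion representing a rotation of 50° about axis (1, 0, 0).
0.9063 + 0.4226i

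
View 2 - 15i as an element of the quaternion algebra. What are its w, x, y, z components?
2 - 15i + 0j + 0k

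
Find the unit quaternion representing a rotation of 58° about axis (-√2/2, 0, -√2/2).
0.8746 - 0.3428i - 0.3428k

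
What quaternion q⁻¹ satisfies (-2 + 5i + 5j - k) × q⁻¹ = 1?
-0.0364 - 0.0909i - 0.0909j + 0.0182k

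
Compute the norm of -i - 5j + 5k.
√51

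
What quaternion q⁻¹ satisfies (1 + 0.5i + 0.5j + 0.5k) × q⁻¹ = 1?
0.5714 - 0.2857i - 0.2857j - 0.2857k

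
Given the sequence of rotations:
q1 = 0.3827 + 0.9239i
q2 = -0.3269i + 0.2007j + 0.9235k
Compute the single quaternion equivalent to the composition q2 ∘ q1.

q2 · q1 = 0.302 - 0.1251i + 0.93j + 0.168k
0.302 - 0.1251i + 0.93j + 0.168k


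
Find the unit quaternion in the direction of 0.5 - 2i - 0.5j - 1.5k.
0.1925 - 0.7698i - 0.1925j - 0.5774k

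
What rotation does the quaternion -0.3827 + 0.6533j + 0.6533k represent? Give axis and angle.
axis = (0, √2/2, √2/2), θ = 5π/4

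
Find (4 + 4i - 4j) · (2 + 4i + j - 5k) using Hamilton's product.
-4 + 44i + 16j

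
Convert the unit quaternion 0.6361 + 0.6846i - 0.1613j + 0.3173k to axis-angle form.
axis = (0.8872, -0.209, 0.4112), θ = 101°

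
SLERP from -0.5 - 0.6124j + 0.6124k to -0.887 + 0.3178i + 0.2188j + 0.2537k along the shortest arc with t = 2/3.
-0.8645 + 0.238i - 0.0814j + 0.4352k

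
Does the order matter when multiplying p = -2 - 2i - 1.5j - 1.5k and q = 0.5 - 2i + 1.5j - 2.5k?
Yes: pq = -6.5 + 9i - 5.75j - 1.75k ≠ -6.5 - 3i - 1.75j + 10.25k = qp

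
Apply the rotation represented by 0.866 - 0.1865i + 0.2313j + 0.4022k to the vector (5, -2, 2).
(4.914, 2.856, -0.832)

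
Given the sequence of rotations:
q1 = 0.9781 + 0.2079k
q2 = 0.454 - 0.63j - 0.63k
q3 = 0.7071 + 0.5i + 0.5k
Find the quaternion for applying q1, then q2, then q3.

q2 · q1 = 0.575 - 0.131i - 0.6162j - 0.5218k
q3 · q2 · q1 = 0.733 + 0.503i - 0.2403j - 0.3896k
0.733 + 0.503i - 0.2403j - 0.3896k


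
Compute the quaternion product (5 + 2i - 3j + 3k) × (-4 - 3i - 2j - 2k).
-14 - 11i - 3j - 35k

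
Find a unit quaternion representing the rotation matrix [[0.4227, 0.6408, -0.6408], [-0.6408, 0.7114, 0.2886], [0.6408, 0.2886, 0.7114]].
0.8434 - 0.3799j - 0.3799k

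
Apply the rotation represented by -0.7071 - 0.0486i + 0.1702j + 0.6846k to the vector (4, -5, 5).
(-6.275, -3.407, 3.874)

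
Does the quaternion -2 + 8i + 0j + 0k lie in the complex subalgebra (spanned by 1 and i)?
Yes. The quaternion -2 + 8i has j- and k-coefficients y = z = 0, so it lies in the complex subalgebra spanned by 1 and i.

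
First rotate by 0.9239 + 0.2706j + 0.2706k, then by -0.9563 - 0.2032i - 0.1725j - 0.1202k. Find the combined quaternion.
-0.8043 - 0.2019i - 0.3632j - 0.4248k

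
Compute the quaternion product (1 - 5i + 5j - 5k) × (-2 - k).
-7 + 5i - 15j + 9k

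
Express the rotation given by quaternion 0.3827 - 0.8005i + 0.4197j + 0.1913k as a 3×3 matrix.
[[0.5745, -0.8184, 0.015], [-0.5255, -0.3548, 0.7733], [-0.6275, -0.4521, -0.6339]]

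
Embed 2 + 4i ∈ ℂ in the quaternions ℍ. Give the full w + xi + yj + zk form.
2 + 4i + 0j + 0k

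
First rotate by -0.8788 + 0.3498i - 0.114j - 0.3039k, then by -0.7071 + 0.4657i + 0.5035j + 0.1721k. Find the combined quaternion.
0.5682 - 0.79i - 0.1601j - 0.1656k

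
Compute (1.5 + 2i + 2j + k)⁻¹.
0.1333 - 0.1778i - 0.1778j - 0.0889k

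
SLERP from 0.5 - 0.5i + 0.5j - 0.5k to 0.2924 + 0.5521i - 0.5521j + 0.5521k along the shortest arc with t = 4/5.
-0.1323 - 0.5723i + 0.5723j - 0.5723k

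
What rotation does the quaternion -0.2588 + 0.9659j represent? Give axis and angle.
axis = (0, 1, 0), θ = 7π/6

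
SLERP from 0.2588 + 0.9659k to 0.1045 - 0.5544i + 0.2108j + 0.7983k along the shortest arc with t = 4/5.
0.1412 - 0.4551i + 0.173j + 0.862k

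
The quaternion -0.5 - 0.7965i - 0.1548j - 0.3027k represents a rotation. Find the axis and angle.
axis = (-0.9197, -0.1787, -0.3495), θ = 4π/3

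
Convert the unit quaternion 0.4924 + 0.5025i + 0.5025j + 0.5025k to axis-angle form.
axis = (√3/3, √3/3, √3/3), θ = 121°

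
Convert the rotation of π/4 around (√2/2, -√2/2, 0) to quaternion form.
0.9239 + 0.2706i - 0.2706j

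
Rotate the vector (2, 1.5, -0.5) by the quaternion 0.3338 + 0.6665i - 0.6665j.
(-0.887, -1.387, 1.946)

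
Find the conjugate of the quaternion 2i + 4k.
-2i - 4k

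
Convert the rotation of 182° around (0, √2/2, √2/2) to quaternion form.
-0.0175 + 0.707j + 0.707k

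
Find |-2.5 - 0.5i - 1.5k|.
2.958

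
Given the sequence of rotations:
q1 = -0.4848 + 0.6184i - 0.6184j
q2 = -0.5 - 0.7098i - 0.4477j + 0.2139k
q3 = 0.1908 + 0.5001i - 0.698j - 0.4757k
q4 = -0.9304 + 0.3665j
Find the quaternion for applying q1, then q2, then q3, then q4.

q2 · q1 = 0.4045 + 0.1672i + 0.6585j + 0.6121k
q3 · q2 · q1 = 0.7444 + 0.1202i - 0.5423j + 0.3704k
q4 · q3 · q2 · q1 = -0.4938 + 0.0239i + 0.7774j - 0.3887k
-0.4938 + 0.0239i + 0.7774j - 0.3887k


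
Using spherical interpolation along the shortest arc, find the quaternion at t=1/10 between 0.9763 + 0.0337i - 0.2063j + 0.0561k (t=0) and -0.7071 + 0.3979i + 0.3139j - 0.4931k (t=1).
0.9692 - 0.0123i - 0.2226j + 0.1047k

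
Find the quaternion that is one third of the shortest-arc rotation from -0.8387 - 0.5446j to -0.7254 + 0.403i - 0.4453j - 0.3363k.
-0.8286 + 0.1406i - 0.5291j - 0.1174k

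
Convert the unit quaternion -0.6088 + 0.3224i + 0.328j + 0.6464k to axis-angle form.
axis = (0.4064, 0.4135, 0.8148), θ = 255°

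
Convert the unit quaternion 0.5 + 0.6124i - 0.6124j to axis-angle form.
axis = (√2/2, -√2/2, 0), θ = 2π/3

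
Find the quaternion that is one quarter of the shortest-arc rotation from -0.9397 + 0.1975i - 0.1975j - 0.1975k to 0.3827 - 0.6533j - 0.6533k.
-0.9807 + 0.1771i + 0.0587j + 0.0587k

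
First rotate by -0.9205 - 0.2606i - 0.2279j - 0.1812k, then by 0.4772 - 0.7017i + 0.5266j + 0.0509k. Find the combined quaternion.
-0.4929 + 0.4377i - 0.7339j + 0.1638k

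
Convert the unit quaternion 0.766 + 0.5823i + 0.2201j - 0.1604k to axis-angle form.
axis = (0.9058, 0.3424, -0.2495), θ = 80°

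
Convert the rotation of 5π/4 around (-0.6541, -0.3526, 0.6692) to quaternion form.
-0.3827 - 0.6043i - 0.3258j + 0.6183k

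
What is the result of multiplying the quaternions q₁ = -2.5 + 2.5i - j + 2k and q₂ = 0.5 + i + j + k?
-4.75 - 4.25i - 3.5j + 2k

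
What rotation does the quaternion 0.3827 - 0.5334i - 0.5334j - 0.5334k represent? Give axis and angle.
axis = (-√3/3, -√3/3, -√3/3), θ = 3π/4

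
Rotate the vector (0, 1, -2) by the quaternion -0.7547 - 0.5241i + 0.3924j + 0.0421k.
(0.925, 1.963, 0.539)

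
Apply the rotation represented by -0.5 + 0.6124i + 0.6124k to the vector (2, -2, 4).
(2.275, 2.225, 3.725)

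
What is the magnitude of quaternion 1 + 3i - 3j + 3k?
√28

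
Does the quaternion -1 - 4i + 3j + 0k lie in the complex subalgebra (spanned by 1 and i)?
No. The quaternion -1 - 4i + 3j has j-coefficient y = 3 and k-coefficient z = 0, not both zero, so it does not lie in the complex subalgebra spanned by 1 and i.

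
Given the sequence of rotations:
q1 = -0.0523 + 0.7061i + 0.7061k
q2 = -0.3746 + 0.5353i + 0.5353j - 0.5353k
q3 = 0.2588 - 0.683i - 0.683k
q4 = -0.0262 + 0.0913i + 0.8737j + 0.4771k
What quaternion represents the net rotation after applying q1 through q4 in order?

q2 · q1 = 0.0196 + 0.0855i - 0.7839j - 0.6145k
q3 · q2 · q1 = -0.3562 - 0.5267i - 0.681j + 0.363k
q4 · q3 · q2 · q1 = 0.4792 + 0.6233i - 0.5778j + 0.2185k
0.4792 + 0.6233i - 0.5778j + 0.2185k


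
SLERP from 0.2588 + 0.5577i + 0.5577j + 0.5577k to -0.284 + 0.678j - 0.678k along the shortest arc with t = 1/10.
0.2955 + 0.5453i + 0.4439j + 0.6467k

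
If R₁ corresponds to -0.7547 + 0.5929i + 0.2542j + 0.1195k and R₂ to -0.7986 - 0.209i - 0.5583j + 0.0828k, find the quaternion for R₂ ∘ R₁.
0.8586 - 0.4035i + 0.2924j + 0.12k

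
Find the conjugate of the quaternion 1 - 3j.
1 + 3j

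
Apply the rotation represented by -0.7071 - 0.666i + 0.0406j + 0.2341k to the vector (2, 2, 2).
(1.59, -2.609, 1.632)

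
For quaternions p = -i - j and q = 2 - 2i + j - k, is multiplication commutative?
No: pq = -1 - i - 3j - 3k ≠ -1 - 3i - j + 3k = qp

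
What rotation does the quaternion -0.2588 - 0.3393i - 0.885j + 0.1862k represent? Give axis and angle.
axis = (-0.3513, -0.9162, 0.1928), θ = 7π/6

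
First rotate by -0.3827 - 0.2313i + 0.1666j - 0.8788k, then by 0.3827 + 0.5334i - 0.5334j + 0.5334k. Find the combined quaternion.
0.5345 + 0.0872i + 0.6133j - 0.575k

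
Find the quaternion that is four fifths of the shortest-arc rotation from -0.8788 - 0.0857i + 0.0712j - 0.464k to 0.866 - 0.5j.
-0.8992 - 0.0184i + 0.4257j - 0.0994k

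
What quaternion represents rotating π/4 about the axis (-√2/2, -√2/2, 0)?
0.9239 - 0.2706i - 0.2706j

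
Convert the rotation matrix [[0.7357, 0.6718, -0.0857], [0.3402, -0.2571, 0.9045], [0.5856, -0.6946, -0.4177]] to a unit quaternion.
0.515 - 0.7763i - 0.3259j - 0.161k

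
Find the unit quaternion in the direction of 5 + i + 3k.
0.8452 + 0.169i + 0.5071k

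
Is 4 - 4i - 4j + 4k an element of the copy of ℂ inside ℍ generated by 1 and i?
No. The quaternion 4 - 4i - 4j + 4k has j-coefficient y = -4 and k-coefficient z = 4, not both zero, so it does not lie in the complex subalgebra spanned by 1 and i.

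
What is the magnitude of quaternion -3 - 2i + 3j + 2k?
√26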